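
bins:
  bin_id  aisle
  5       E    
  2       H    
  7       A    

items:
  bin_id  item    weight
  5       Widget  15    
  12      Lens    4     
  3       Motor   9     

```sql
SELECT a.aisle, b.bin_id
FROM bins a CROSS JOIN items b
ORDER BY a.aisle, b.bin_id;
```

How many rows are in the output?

9

CROSS JOIN pairs every row of `bins` with every row of `items`: 3 × 3 = 9 rows.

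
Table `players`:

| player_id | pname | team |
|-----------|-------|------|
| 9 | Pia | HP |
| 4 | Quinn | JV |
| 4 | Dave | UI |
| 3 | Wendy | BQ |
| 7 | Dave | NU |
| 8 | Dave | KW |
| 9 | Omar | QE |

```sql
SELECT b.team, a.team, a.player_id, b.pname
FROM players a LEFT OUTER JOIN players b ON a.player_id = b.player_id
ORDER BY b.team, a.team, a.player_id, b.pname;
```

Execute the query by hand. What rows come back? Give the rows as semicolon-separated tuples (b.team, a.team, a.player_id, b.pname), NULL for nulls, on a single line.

(BQ, BQ, 3, Wendy); (HP, HP, 9, Pia); (HP, QE, 9, Pia); (JV, JV, 4, Quinn); (JV, UI, 4, Quinn); (KW, KW, 8, Dave); (NU, NU, 7, Dave); (QE, HP, 9, Omar); (QE, QE, 9, Omar); (UI, JV, 4, Dave); (UI, UI, 4, Dave)

LEFT JOIN keeps every row from `players a`; unmatched rows get NULL for `players b`'s columns.
Matching on a.player_id = b.player_id.
- a[0] player_id=9 → 2 match(es) in b → 2 row(s).
- a[1] player_id=4 → 2 match(es) in b → 2 row(s).
- a[2] player_id=4 → 2 match(es) in b → 2 row(s).
- a[3] player_id=3 → 1 match(es) in b → 1 row(s).
- a[4] player_id=7 → 1 match(es) in b → 1 row(s).
- a[5] player_id=8 → 1 match(es) in b → 1 row(s).
- a[6] player_id=9 → 2 match(es) in b → 2 row(s).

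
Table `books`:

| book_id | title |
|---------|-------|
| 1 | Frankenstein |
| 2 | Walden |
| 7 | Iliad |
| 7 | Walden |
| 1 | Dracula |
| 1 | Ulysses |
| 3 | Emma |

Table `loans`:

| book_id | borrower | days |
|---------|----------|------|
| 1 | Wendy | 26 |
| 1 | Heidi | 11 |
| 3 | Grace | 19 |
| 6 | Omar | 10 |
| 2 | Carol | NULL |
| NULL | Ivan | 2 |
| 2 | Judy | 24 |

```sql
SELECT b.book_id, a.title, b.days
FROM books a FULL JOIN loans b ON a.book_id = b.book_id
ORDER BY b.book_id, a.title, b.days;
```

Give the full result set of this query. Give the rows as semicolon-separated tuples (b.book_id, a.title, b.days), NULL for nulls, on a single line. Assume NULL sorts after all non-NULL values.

(1, Dracula, 11); (1, Dracula, 26); (1, Frankenstein, 11); (1, Frankenstein, 26); (1, Ulysses, 11); (1, Ulysses, 26); (2, Walden, 24); (2, Walden, NULL); (3, Emma, 19); (6, NULL, 10); (NULL, Iliad, NULL); (NULL, Walden, NULL); (NULL, NULL, 2)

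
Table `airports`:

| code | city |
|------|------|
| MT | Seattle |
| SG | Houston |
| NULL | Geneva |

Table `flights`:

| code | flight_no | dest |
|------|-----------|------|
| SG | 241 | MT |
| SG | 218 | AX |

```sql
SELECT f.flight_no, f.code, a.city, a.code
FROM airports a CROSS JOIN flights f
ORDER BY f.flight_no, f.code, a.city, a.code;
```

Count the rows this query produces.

CROSS JOIN pairs every row of `airports` with every row of `flights`: 3 × 2 = 6 rows.

6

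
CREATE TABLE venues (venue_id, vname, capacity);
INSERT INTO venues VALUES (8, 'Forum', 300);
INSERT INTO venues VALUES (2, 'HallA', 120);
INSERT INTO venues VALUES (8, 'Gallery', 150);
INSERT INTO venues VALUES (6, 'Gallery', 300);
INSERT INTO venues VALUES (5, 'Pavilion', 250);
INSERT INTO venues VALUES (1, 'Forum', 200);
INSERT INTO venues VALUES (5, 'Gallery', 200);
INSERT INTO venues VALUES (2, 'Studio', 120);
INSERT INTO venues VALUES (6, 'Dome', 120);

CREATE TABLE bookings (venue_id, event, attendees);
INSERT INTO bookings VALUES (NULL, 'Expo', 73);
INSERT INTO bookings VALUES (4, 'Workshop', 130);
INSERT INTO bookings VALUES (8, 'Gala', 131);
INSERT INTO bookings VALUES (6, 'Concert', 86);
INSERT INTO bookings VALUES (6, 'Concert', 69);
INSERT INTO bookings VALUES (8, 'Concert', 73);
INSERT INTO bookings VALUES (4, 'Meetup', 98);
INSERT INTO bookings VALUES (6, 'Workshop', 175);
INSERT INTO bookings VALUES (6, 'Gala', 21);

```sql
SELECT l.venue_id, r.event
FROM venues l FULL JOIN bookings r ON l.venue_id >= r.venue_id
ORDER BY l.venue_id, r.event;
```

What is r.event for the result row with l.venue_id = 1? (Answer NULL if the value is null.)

NULL

FULL OUTER JOIN keeps every row from both sides; unmatched rows get NULL for the other side's columns.
Matching on l.venue_id >= r.venue_id. A NULL in a compared column never satisfies the condition.
- venue_id=8: 8 matching r row(s), so 8 row(s) emitted.
- venue_id=2: no r row matches, row kept with r columns NULL.
- venue_id=8: 8 matching r row(s), so 8 row(s) emitted.
- venue_id=6: 6 matching r row(s), so 6 row(s) emitted.
- venue_id=5: 2 matching r row(s), so 2 row(s) emitted.
- venue_id=1: no r row matches, row kept with r columns NULL.
- venue_id=5: 2 matching r row(s), so 2 row(s) emitted.
- venue_id=2: no r row matches, row kept with r columns NULL.
- venue_id=6: 6 matching r row(s), so 6 row(s) emitted.
- plus 1 unmatched r row(s), each kept with NULL l columns.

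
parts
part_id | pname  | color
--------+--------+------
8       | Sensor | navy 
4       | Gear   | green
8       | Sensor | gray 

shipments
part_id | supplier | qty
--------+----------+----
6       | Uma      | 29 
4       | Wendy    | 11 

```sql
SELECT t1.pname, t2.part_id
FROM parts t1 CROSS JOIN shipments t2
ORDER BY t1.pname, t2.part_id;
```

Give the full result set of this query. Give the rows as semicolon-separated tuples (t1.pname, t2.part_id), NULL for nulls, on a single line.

CROSS JOIN pairs every row of `parts` with every row of `shipments`: 3 × 2 = 6 rows.

(Gear, 4); (Gear, 6); (Sensor, 4); (Sensor, 4); (Sensor, 6); (Sensor, 6)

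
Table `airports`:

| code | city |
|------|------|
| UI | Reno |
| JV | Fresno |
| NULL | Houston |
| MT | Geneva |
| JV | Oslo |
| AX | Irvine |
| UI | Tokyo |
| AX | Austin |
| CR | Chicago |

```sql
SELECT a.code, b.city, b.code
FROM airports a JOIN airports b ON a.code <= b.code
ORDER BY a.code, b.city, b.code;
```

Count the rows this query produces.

39

INNER JOIN keeps only pairs where the ON condition holds.
Matching on a.code <= b.code. A NULL in a compared column never satisfies the condition.
- a[0] code=UI → 2 match(es) in b → 2 row(s).
- a[1] code=JV → 5 match(es) in b → 5 row(s).
- a[2] code=NULL → no match; dropped.
- a[3] code=MT → 3 match(es) in b → 3 row(s).
- a[4] code=JV → 5 match(es) in b → 5 row(s).
- a[5] code=AX → 8 match(es) in b → 8 row(s).
- a[6] code=UI → 2 match(es) in b → 2 row(s).
- a[7] code=AX → 8 match(es) in b → 8 row(s).
- a[8] code=CR → 6 match(es) in b → 6 row(s).
Total: 39 rows.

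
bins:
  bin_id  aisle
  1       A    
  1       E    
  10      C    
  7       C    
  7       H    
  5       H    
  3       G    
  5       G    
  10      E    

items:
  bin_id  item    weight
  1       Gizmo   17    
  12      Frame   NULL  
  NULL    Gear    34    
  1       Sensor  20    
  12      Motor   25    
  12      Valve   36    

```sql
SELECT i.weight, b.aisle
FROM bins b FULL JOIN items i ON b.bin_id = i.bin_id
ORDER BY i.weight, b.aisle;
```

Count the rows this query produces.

FULL OUTER JOIN keeps every row from both sides; unmatched rows get NULL for the other side's columns.
Matching on b.bin_id = i.bin_id. A NULL in a compared column never satisfies the condition.
- bin_id=1: 2 matching i row(s), so 2 row(s) emitted.
- bin_id=1: 2 matching i row(s), so 2 row(s) emitted.
- bin_id=10: no i row matches, row kept with i columns NULL.
- bin_id=7: no i row matches, row kept with i columns NULL.
- bin_id=7: no i row matches, row kept with i columns NULL.
- bin_id=5: no i row matches, row kept with i columns NULL.
- bin_id=3: no i row matches, row kept with i columns NULL.
- bin_id=5: no i row matches, row kept with i columns NULL.
- bin_id=10: no i row matches, row kept with i columns NULL.
- 4 row(s) from i found no b partner → padded with NULL.
Total: 4 matched + 11 padded = 15 rows.

15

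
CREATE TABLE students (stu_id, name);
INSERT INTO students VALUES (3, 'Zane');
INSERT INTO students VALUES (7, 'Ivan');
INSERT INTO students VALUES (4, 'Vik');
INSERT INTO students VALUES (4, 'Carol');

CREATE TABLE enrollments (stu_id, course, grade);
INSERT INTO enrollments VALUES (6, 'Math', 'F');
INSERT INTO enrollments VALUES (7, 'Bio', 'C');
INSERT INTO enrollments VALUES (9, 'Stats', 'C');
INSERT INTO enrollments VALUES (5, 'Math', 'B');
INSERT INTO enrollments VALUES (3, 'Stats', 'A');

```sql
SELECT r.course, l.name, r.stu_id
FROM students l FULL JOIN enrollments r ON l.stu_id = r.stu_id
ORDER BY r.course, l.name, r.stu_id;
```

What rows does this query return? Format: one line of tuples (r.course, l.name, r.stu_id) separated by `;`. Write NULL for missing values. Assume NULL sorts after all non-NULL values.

(Bio, Ivan, 7); (Math, NULL, 5); (Math, NULL, 6); (Stats, Zane, 3); (Stats, NULL, 9); (NULL, Carol, NULL); (NULL, Vik, NULL)

FULL OUTER JOIN keeps every row from both sides; unmatched rows get NULL for the other side's columns.
Matching on l.stu_id = r.stu_id.
- l row (stu_id=3): matches 1 r row(s) → 1 output row(s).
- l row (stu_id=7): matches 1 r row(s) → 1 output row(s).
- l row (stu_id=4): no match → kept, r columns NULL.
- l row (stu_id=4): no match → kept, r columns NULL.
- 3 row(s) from r found no l partner → padded with NULL.
After projecting and ordering:
r.course | l.name | r.stu_id
Bio | Ivan | 7
Math | NULL | 5
Math | NULL | 6
Stats | Zane | 3
Stats | NULL | 9
NULL | Carol | NULL
NULL | Vik | NULL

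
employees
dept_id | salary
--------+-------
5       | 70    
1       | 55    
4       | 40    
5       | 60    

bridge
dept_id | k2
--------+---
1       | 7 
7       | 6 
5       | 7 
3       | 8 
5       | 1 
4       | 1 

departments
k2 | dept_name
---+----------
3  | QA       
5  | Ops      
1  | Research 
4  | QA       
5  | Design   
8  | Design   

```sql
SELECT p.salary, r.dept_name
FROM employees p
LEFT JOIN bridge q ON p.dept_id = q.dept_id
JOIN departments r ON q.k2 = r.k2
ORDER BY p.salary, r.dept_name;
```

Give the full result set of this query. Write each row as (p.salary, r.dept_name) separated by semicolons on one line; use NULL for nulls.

Evaluate left to right. First `employees p LEFT JOIN bridge q` on dept_id: 6 row(s).
Then INNER JOIN `departments r` on k2: keep only rows whose q.k2 appears in r.

(40, Research); (60, Research); (70, Research)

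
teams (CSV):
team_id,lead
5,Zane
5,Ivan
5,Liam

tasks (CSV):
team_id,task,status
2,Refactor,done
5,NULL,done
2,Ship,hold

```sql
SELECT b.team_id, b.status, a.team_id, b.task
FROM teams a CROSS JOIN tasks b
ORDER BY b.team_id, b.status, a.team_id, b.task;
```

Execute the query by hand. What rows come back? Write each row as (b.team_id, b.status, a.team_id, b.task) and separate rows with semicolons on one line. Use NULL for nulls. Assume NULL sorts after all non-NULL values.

(2, done, 5, Refactor); (2, done, 5, Refactor); (2, done, 5, Refactor); (2, hold, 5, Ship); (2, hold, 5, Ship); (2, hold, 5, Ship); (5, done, 5, NULL); (5, done, 5, NULL); (5, done, 5, NULL)

CROSS JOIN pairs every row of `teams` with every row of `tasks`: 3 × 3 = 9 rows.
After projecting and ordering:
b.team_id | b.status | a.team_id | b.task
2 | done | 5 | Refactor
2 | done | 5 | Refactor
2 | done | 5 | Refactor
2 | hold | 5 | Ship
2 | hold | 5 | Ship
2 | hold | 5 | Ship
5 | done | 5 | NULL
5 | done | 5 | NULL
5 | done | 5 | NULL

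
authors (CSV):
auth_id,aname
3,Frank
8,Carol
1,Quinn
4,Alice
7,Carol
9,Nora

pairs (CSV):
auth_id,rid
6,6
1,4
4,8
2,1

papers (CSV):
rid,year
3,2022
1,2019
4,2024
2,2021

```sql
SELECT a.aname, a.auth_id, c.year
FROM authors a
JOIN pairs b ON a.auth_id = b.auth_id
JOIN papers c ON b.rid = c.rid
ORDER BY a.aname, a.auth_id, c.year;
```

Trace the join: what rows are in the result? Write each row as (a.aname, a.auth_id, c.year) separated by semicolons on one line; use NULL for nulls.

Joins associate left-to-right: authors INNER JOIN pairs on auth_id gives 2 intermediate row(s).
Then INNER JOIN `papers c` on rid: keep only rows whose b.rid appears in c.

(Quinn, 1, 2024)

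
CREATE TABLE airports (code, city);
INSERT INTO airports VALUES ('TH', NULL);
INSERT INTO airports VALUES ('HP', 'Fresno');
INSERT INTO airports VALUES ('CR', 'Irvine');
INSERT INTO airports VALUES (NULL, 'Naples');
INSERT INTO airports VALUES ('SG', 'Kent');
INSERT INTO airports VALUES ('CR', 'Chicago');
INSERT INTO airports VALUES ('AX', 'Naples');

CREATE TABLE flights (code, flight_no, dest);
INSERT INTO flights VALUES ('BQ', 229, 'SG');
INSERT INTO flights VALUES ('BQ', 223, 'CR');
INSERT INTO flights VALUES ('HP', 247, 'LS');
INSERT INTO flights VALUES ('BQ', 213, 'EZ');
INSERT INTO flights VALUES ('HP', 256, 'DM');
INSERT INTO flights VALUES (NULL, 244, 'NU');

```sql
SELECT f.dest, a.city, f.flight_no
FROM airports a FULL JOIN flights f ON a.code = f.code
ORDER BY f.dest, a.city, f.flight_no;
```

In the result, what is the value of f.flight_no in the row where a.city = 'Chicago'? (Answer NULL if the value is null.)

FULL OUTER JOIN keeps every row from both sides; unmatched rows get NULL for the other side's columns.
Matching on a.code = f.code. A NULL in a compared column never satisfies the condition.
Matched pairs: 2; unmatched a rows kept: 6; unmatched f rows kept: 4.

NULL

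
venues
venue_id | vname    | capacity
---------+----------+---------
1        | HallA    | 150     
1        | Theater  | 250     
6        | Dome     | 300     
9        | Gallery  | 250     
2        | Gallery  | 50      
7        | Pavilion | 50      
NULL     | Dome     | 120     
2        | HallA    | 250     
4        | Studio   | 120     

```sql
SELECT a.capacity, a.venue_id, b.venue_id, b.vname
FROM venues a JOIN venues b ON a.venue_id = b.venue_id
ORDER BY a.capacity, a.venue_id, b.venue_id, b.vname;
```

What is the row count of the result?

INNER JOIN keeps only pairs where the ON condition holds.
Matching on a.venue_id = b.venue_id. A NULL in a compared column never satisfies the condition.
Matched pairs: 12.
Total: 12 rows.

12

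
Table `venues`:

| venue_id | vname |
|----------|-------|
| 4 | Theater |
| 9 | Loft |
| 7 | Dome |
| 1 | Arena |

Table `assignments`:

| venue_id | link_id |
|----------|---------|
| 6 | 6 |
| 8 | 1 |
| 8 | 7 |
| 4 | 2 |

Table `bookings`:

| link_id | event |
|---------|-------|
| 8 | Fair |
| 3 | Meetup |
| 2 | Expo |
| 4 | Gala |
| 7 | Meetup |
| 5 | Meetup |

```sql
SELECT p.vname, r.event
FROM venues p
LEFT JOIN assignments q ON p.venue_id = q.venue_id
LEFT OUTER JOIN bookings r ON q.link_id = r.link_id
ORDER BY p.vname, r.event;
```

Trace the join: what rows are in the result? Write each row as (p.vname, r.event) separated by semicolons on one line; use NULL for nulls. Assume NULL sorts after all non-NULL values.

Step 1 — p LEFT JOIN q on venue_id → 4 row(s).
Then LEFT JOIN `bookings r` on link_id: each of those 4 rows is kept; rows whose q.link_id has no match in r get NULL for r's columns.

(Arena, NULL); (Dome, NULL); (Loft, NULL); (Theater, Expo)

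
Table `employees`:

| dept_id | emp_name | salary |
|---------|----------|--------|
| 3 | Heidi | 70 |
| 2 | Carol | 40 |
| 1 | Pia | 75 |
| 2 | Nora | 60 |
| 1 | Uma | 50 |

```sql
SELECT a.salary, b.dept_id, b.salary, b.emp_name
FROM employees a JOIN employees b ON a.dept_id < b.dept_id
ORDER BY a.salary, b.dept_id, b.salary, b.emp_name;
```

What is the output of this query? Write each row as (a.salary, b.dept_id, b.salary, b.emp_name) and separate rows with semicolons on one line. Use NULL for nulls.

(40, 3, 70, Heidi); (50, 2, 40, Carol); (50, 2, 60, Nora); (50, 3, 70, Heidi); (60, 3, 70, Heidi); (75, 2, 40, Carol); (75, 2, 60, Nora); (75, 3, 70, Heidi)

INNER JOIN keeps only pairs where the ON condition holds.
Matching on a.dept_id < b.dept_id.
- a (dept_id=3) has no partner → excluded.
- a (dept_id=2) pairs with 1 row(s) of b.
- a (dept_id=1) pairs with 3 row(s) of b.
- a (dept_id=2) pairs with 1 row(s) of b.
- a (dept_id=1) pairs with 3 row(s) of b.
After projecting and ordering:
a.salary | b.dept_id | b.salary | b.emp_name
40 | 3 | 70 | Heidi
50 | 2 | 40 | Carol
50 | 2 | 60 | Nora
50 | 3 | 70 | Heidi
60 | 3 | 70 | Heidi
75 | 2 | 40 | Carol
75 | 2 | 60 | Nora
75 | 3 | 70 | Heidi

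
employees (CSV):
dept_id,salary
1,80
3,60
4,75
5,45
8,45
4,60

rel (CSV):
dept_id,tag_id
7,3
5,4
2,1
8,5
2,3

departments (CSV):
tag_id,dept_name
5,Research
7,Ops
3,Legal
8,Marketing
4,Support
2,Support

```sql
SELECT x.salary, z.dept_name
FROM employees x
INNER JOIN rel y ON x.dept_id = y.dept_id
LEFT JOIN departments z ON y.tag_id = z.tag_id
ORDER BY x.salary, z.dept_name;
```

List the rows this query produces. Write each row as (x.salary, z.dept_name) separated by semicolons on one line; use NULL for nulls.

(45, Research); (45, Support)

Evaluate left to right. First `employees x INNER JOIN rel y` on dept_id: 2 row(s).
Then LEFT JOIN `departments z` on tag_id: each of those 2 rows is kept; rows whose y.tag_id has no match in z get NULL for z's columns.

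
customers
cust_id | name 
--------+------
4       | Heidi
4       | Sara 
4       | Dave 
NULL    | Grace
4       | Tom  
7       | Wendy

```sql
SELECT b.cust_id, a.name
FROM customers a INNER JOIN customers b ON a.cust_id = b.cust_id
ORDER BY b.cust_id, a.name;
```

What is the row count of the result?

17

INNER JOIN keeps only pairs where the ON condition holds.
Matching on a.cust_id = b.cust_id. A NULL in a compared column never satisfies the condition.
Matched pairs: 17.
Total: 17 rows.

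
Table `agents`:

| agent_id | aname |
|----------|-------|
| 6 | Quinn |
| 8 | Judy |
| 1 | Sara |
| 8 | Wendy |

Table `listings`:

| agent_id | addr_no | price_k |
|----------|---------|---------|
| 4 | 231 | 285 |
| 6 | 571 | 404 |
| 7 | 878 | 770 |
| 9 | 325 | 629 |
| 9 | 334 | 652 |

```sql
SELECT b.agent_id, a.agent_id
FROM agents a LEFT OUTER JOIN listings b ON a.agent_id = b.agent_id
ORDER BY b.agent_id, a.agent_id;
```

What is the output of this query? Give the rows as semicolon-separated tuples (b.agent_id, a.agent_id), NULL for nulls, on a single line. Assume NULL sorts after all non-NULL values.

LEFT JOIN keeps every row from `agents`; unmatched rows get NULL for `listings`'s columns.
Matching on a.agent_id = b.agent_id.
Matched pairs: 1; unmatched a rows kept: 3.

(6, 6); (NULL, 1); (NULL, 8); (NULL, 8)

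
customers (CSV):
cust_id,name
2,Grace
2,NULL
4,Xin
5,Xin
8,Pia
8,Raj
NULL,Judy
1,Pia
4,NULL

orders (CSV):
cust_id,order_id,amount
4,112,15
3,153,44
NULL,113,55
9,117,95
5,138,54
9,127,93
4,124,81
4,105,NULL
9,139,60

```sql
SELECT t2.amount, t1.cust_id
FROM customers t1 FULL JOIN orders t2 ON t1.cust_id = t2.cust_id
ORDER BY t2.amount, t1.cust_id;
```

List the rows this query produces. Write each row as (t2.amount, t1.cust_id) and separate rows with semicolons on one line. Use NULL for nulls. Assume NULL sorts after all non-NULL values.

(15, 4); (15, 4); (44, NULL); (54, 5); (55, NULL); (60, NULL); (81, 4); (81, 4); (93, NULL); (95, NULL); (NULL, 1); (NULL, 2); (NULL, 2); (NULL, 4); (NULL, 4); (NULL, 8); (NULL, 8); (NULL, NULL)

FULL OUTER JOIN keeps every row from both sides; unmatched rows get NULL for the other side's columns.
Matching on t1.cust_id = t2.cust_id. A NULL in a compared column never satisfies the condition.
Matched pairs: 7; unmatched t1 rows kept: 6; unmatched t2 rows kept: 5.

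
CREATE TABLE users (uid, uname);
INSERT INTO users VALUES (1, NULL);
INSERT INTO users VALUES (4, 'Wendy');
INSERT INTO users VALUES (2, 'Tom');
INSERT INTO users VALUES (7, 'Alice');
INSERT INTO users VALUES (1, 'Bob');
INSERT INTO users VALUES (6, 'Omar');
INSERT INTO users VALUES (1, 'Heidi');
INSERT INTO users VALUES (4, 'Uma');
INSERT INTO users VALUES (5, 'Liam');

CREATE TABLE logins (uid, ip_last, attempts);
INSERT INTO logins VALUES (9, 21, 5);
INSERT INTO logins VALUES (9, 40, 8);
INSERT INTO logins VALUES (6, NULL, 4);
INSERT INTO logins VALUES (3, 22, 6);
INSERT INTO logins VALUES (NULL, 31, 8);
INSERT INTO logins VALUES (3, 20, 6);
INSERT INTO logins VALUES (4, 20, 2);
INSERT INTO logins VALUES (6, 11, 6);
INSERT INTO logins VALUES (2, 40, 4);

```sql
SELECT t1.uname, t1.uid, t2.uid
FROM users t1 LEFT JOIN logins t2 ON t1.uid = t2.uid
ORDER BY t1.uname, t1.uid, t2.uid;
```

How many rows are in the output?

LEFT JOIN keeps every row from `users`; unmatched rows get NULL for `logins`'s columns.
Matching on t1.uid = t2.uid. A NULL in a compared column never satisfies the condition.
- t1[0] uid=1 → no match; kept with NULLs on the t2 side.
- t1[1] uid=4 → 1 match(es) in t2 → 1 row(s).
- t1[2] uid=2 → 1 match(es) in t2 → 1 row(s).
- t1[3] uid=7 → no match; kept with NULLs on the t2 side.
- t1[4] uid=1 → no match; kept with NULLs on the t2 side.
- t1[5] uid=6 → 2 match(es) in t2 → 2 row(s).
- t1[6] uid=1 → no match; kept with NULLs on the t2 side.
- t1[7] uid=4 → 1 match(es) in t2 → 1 row(s).
- t1[8] uid=5 → no match; kept with NULLs on the t2 side.
Total: 5 matched + 5 padded = 10 rows.

10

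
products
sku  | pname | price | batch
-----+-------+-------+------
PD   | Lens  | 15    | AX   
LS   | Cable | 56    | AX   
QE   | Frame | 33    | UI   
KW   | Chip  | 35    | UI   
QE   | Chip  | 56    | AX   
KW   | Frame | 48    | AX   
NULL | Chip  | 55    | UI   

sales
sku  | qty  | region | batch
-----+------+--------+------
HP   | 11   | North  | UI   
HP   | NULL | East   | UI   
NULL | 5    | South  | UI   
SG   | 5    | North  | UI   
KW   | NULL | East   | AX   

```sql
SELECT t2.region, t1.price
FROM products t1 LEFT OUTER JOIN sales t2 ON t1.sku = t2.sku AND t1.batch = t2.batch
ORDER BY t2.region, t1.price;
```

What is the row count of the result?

7

LEFT JOIN keeps every row from `products`; unmatched rows get NULL for `sales`'s columns.
Matching on t1.sku = t2.sku AND t1.batch = t2.batch. A NULL in a compared column never satisfies the condition.
- t1[0] sku=PD, batch=AX → no match; kept with NULLs on the t2 side.
- t1[1] sku=LS, batch=AX → no match; kept with NULLs on the t2 side.
- t1[2] sku=QE, batch=UI → no match; kept with NULLs on the t2 side.
- t1[3] sku=KW, batch=UI → no match; kept with NULLs on the t2 side.
- t1[4] sku=QE, batch=AX → no match; kept with NULLs on the t2 side.
- t1[5] sku=KW, batch=AX → 1 match(es) in t2 → 1 row(s).
- t1[6] sku=NULL, batch=UI → no match; kept with NULLs on the t2 side.
Total: 1 matched + 6 padded = 7 rows.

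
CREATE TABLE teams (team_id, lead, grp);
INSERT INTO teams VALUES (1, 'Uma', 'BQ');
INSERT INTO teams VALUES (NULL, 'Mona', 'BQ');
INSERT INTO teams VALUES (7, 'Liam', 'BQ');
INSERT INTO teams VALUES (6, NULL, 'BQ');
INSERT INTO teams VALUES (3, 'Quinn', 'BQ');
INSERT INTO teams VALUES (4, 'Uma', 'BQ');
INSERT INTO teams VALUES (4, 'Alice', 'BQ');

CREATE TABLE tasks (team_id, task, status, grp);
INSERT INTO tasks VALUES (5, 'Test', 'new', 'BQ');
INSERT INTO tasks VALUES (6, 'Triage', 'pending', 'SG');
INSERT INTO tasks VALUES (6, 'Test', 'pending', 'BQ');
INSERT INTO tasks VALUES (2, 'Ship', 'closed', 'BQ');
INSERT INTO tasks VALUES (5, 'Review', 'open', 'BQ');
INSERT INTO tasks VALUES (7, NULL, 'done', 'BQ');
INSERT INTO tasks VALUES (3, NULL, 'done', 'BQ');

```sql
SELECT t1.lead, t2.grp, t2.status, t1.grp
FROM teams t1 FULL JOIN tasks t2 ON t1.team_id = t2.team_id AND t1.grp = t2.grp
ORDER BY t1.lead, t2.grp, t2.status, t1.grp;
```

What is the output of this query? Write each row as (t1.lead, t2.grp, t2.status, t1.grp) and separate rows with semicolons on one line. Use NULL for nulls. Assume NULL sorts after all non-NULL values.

(Alice, NULL, NULL, BQ); (Liam, BQ, done, BQ); (Mona, NULL, NULL, BQ); (Quinn, BQ, done, BQ); (Uma, NULL, NULL, BQ); (Uma, NULL, NULL, BQ); (NULL, BQ, closed, NULL); (NULL, BQ, new, NULL); (NULL, BQ, open, NULL); (NULL, BQ, pending, BQ); (NULL, SG, pending, NULL)

FULL OUTER JOIN keeps every row from both sides; unmatched rows get NULL for the other side's columns.
Matching on t1.team_id = t2.team_id AND t1.grp = t2.grp. A NULL in a compared column never satisfies the condition.
- t1[0] team_id=1, grp=BQ → no match; kept with NULLs on the t2 side.
- t1[1] team_id=NULL, grp=BQ → no match; kept with NULLs on the t2 side.
- t1[2] team_id=7, grp=BQ → 1 match(es) in t2 → 1 row(s).
- t1[3] team_id=6, grp=BQ → 1 match(es) in t2 → 1 row(s).
- t1[4] team_id=3, grp=BQ → 1 match(es) in t2 → 1 row(s).
- t1[5] team_id=4, grp=BQ → no match; kept with NULLs on the t2 side.
- t1[6] team_id=4, grp=BQ → no match; kept with NULLs on the t2 side.
- plus 4 unmatched t2 row(s), each kept with NULL t1 columns.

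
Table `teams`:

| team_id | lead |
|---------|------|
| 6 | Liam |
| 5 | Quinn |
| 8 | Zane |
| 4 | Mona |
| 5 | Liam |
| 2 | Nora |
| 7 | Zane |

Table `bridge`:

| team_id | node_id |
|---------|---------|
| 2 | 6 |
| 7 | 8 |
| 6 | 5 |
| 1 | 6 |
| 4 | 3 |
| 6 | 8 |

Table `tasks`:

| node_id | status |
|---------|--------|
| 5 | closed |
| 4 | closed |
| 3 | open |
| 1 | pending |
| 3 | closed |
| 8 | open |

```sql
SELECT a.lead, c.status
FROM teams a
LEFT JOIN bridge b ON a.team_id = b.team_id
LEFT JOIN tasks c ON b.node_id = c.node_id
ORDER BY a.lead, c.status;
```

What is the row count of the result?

9

Step 1 — a LEFT JOIN b on team_id → 8 row(s).
Then LEFT JOIN `tasks c` on node_id: each of those 8 rows is kept; rows whose b.node_id has no match in c get NULL for c's columns.
Result: 9 row(s).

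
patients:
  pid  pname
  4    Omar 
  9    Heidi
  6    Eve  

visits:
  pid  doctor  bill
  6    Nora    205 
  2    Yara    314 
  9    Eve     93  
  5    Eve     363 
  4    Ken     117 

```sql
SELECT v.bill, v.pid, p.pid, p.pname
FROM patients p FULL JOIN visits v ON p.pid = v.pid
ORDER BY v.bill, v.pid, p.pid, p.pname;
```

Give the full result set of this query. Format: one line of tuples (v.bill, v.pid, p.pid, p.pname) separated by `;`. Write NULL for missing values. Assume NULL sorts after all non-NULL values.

FULL OUTER JOIN keeps every row from both sides; unmatched rows get NULL for the other side's columns.
Matching on p.pid = v.pid.
- pid=4: 1 matching v row(s), so 1 row(s) emitted.
- pid=9: 1 matching v row(s), so 1 row(s) emitted.
- pid=6: 1 matching v row(s), so 1 row(s) emitted.
- 2 v row(s) had no p match → kept, p columns NULL.
After projecting and ordering:
v.bill | v.pid | p.pid | p.pname
93 | 9 | 9 | Heidi
117 | 4 | 4 | Omar
205 | 6 | 6 | Eve
314 | 2 | NULL | NULL
363 | 5 | NULL | NULL

(93, 9, 9, Heidi); (117, 4, 4, Omar); (205, 6, 6, Eve); (314, 2, NULL, NULL); (363, 5, NULL, NULL)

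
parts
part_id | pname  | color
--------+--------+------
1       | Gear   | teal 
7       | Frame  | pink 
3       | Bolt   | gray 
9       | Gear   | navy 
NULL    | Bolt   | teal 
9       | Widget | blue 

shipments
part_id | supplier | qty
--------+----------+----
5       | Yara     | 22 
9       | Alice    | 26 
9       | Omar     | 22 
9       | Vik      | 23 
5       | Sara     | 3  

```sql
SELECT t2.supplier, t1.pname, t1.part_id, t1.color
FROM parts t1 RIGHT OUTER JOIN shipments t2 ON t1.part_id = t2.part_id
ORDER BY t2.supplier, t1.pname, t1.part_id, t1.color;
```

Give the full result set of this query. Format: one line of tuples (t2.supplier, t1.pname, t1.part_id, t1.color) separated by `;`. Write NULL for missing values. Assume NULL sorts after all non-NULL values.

(Alice, Gear, 9, navy); (Alice, Widget, 9, blue); (Omar, Gear, 9, navy); (Omar, Widget, 9, blue); (Sara, NULL, NULL, NULL); (Vik, Gear, 9, navy); (Vik, Widget, 9, blue); (Yara, NULL, NULL, NULL)

RIGHT JOIN keeps every row from `shipments`; unmatched rows get NULL for `parts`'s columns.
Matching on t1.part_id = t2.part_id. A NULL in a compared column never satisfies the condition.
- part_id=1: no matching t2 row.
- part_id=7: no matching t2 row.
- part_id=3: no matching t2 row.
- part_id=9: 3 matching t2 row(s), so 3 row(s) emitted.
- part_id=NULL: no matching t2 row.
- part_id=9: 3 matching t2 row(s), so 3 row(s) emitted.
- 2 row(s) from t2 found no t1 partner → padded with NULL.
After projecting and ordering:
t2.supplier | t1.pname | t1.part_id | t1.color
Alice | Gear | 9 | navy
Alice | Widget | 9 | blue
Omar | Gear | 9 | navy
Omar | Widget | 9 | blue
Sara | NULL | NULL | NULL
Vik | Gear | 9 | navy
Vik | Widget | 9 | blue
Yara | NULL | NULL | NULL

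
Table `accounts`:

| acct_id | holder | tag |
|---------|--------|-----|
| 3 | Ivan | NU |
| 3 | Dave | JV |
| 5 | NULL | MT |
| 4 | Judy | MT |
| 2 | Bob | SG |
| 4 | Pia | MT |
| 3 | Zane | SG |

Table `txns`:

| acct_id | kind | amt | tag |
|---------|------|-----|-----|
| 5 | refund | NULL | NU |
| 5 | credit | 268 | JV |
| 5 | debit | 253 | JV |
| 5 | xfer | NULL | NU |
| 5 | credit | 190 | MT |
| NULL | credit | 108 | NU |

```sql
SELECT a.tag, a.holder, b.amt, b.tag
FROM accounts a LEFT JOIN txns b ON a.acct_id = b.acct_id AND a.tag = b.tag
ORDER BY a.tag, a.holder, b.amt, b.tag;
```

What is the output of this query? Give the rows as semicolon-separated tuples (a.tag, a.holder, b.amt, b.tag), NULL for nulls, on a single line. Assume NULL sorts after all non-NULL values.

LEFT JOIN keeps every row from `accounts`; unmatched rows get NULL for `txns`'s columns.
Matching on a.acct_id = b.acct_id AND a.tag = b.tag. A NULL in a compared column never satisfies the condition.
- a (acct_id=3, tag=NU) has no partner → padded with NULL.
- a (acct_id=3, tag=JV) has no partner → padded with NULL.
- a (acct_id=5, tag=MT) pairs with 1 row(s) of b.
- a (acct_id=4, tag=MT) has no partner → padded with NULL.
- a (acct_id=2, tag=SG) has no partner → padded with NULL.
- a (acct_id=4, tag=MT) has no partner → padded with NULL.
- a (acct_id=3, tag=SG) has no partner → padded with NULL.
After projecting and ordering:
a.tag | a.holder | b.amt | b.tag
JV | Dave | NULL | NULL
MT | Judy | NULL | NULL
MT | Pia | NULL | NULL
MT | NULL | 190 | MT
NU | Ivan | NULL | NULL
SG | Bob | NULL | NULL
SG | Zane | NULL | NULL

(JV, Dave, NULL, NULL); (MT, Judy, NULL, NULL); (MT, Pia, NULL, NULL); (MT, NULL, 190, MT); (NU, Ivan, NULL, NULL); (SG, Bob, NULL, NULL); (SG, Zane, NULL, NULL)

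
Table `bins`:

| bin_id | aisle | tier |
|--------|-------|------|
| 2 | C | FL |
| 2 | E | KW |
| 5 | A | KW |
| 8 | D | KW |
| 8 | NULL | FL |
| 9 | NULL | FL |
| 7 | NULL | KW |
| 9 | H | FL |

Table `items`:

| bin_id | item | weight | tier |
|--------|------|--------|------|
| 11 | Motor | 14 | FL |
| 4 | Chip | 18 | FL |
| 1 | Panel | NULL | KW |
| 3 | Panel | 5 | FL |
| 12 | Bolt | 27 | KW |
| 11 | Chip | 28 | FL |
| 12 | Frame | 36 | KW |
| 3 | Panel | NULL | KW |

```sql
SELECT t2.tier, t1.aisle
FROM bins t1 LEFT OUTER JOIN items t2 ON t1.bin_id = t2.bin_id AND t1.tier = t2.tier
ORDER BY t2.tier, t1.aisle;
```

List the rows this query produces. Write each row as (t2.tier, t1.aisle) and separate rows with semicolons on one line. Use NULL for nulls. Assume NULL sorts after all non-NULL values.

(NULL, A); (NULL, C); (NULL, D); (NULL, E); (NULL, H); (NULL, NULL); (NULL, NULL); (NULL, NULL)

LEFT JOIN keeps every row from `bins`; unmatched rows get NULL for `items`'s columns.
Matching on t1.bin_id = t2.bin_id AND t1.tier = t2.tier.
- t1[0] bin_id=2, tier=FL → no match; kept with NULLs on the t2 side.
- t1[1] bin_id=2, tier=KW → no match; kept with NULLs on the t2 side.
- t1[2] bin_id=5, tier=KW → no match; kept with NULLs on the t2 side.
- t1[3] bin_id=8, tier=KW → no match; kept with NULLs on the t2 side.
- t1[4] bin_id=8, tier=FL → no match; kept with NULLs on the t2 side.
- t1[5] bin_id=9, tier=FL → no match; kept with NULLs on the t2 side.
- t1[6] bin_id=7, tier=KW → no match; kept with NULLs on the t2 side.
- t1[7] bin_id=9, tier=FL → no match; kept with NULLs on the t2 side.
After projecting and ordering:
t2.tier | t1.aisle
NULL | A
NULL | C
NULL | D
NULL | E
NULL | H
NULL | NULL
NULL | NULL
NULL | NULL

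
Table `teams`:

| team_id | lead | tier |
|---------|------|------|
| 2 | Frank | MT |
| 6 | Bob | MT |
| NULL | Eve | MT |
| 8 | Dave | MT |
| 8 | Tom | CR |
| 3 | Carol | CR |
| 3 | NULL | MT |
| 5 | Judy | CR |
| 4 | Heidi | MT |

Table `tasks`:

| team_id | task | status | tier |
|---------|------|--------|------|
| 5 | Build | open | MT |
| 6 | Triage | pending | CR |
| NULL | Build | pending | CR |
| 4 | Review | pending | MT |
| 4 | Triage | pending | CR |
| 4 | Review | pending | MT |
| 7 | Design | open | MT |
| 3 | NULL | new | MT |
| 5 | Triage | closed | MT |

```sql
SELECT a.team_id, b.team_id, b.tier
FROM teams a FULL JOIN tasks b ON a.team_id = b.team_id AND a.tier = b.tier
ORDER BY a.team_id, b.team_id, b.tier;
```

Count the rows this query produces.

FULL OUTER JOIN keeps every row from both sides; unmatched rows get NULL for the other side's columns.
Matching on a.team_id = b.team_id AND a.tier = b.tier. A NULL in a compared column never satisfies the condition.
Matched pairs: 3; unmatched a rows kept: 7; unmatched b rows kept: 6.
Total: 3 matched + 13 padded = 16 rows.

16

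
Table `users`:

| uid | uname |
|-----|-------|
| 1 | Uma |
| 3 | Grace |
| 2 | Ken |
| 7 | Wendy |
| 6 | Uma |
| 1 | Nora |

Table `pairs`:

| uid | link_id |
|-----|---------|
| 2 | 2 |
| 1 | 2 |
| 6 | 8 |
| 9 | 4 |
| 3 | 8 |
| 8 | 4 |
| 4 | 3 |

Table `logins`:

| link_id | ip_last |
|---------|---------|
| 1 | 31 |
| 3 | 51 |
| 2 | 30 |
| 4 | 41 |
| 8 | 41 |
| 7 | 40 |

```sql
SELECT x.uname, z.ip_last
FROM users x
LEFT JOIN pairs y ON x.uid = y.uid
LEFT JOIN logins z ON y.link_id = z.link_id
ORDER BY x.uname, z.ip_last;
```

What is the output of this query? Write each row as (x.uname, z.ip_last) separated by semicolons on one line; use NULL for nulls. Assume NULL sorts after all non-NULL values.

Joins associate left-to-right: users LEFT JOIN pairs on uid gives 6 intermediate row(s).
Then LEFT JOIN `logins z` on link_id: each of those 6 rows is kept; rows whose y.link_id has no match in z get NULL for z's columns.

(Grace, 41); (Ken, 30); (Nora, 30); (Uma, 30); (Uma, 41); (Wendy, NULL)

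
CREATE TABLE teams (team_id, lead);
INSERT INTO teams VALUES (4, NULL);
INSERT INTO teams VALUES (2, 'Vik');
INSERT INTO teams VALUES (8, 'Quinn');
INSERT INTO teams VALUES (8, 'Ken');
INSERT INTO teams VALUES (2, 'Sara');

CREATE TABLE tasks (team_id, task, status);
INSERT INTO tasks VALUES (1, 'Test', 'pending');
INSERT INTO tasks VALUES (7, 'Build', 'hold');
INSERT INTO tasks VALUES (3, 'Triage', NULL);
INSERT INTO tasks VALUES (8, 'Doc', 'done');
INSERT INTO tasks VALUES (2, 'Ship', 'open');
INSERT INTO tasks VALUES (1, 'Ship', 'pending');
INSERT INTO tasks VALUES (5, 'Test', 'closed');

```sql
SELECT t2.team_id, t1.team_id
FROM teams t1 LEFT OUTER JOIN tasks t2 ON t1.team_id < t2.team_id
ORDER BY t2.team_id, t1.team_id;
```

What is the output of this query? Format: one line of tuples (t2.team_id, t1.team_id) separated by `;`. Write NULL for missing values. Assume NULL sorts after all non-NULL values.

LEFT JOIN keeps every row from `teams`; unmatched rows get NULL for `tasks`'s columns.
Matching on t1.team_id < t2.team_id.
- team_id=4: 3 matching t2 row(s), so 3 row(s) emitted.
- team_id=2: 4 matching t2 row(s), so 4 row(s) emitted.
- team_id=8: no t2 row matches, row kept with t2 columns NULL.
- team_id=8: no t2 row matches, row kept with t2 columns NULL.
- team_id=2: 4 matching t2 row(s), so 4 row(s) emitted.

(3, 2); (3, 2); (5, 2); (5, 2); (5, 4); (7, 2); (7, 2); (7, 4); (8, 2); (8, 2); (8, 4); (NULL, 8); (NULL, 8)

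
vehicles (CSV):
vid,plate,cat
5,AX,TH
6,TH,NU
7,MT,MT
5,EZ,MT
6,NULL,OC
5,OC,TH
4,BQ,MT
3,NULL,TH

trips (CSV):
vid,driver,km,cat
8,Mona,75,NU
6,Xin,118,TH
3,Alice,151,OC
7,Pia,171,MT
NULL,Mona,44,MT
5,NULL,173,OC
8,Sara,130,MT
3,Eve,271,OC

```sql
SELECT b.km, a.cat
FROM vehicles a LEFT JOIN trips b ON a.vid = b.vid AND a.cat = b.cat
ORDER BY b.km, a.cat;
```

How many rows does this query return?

LEFT JOIN keeps every row from `vehicles`; unmatched rows get NULL for `trips`'s columns.
Matching on a.vid = b.vid AND a.cat = b.cat. A NULL in a compared column never satisfies the condition.
Matched pairs: 1; unmatched a rows kept: 7.
Total: 1 matched + 7 padded = 8 rows.

8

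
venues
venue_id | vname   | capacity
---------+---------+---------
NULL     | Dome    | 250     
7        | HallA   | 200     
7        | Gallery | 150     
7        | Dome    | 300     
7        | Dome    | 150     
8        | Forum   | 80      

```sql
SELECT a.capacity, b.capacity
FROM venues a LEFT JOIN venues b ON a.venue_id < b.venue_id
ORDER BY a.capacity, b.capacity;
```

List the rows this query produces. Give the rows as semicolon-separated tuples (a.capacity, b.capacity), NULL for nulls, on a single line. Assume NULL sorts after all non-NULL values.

LEFT JOIN keeps every row from `venues a`; unmatched rows get NULL for `venues b`'s columns.
Matching on a.venue_id < b.venue_id. A NULL in a compared column never satisfies the condition.
- venue_id=NULL: no b row matches, row kept with b columns NULL.
- venue_id=7: 1 matching b row(s), so 1 row(s) emitted.
- venue_id=7: 1 matching b row(s), so 1 row(s) emitted.
- venue_id=7: 1 matching b row(s), so 1 row(s) emitted.
- venue_id=7: 1 matching b row(s), so 1 row(s) emitted.
- venue_id=8: no b row matches, row kept with b columns NULL.
After projecting and ordering:
a.capacity | b.capacity
80 | NULL
150 | 80
150 | 80
200 | 80
250 | NULL
300 | 80

(80, NULL); (150, 80); (150, 80); (200, 80); (250, NULL); (300, 80)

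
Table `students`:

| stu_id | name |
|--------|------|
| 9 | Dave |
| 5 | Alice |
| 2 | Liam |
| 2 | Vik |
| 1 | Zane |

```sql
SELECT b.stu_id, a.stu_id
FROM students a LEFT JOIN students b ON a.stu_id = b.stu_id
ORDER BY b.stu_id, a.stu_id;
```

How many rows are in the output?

LEFT JOIN keeps every row from `students a`; unmatched rows get NULL for `students b`'s columns.
Matching on a.stu_id = b.stu_id.
- a[0] stu_id=9 → 1 match(es) in b → 1 row(s).
- a[1] stu_id=5 → 1 match(es) in b → 1 row(s).
- a[2] stu_id=2 → 2 match(es) in b → 2 row(s).
- a[3] stu_id=2 → 2 match(es) in b → 2 row(s).
- a[4] stu_id=1 → 1 match(es) in b → 1 row(s).
Total: 7 rows.

7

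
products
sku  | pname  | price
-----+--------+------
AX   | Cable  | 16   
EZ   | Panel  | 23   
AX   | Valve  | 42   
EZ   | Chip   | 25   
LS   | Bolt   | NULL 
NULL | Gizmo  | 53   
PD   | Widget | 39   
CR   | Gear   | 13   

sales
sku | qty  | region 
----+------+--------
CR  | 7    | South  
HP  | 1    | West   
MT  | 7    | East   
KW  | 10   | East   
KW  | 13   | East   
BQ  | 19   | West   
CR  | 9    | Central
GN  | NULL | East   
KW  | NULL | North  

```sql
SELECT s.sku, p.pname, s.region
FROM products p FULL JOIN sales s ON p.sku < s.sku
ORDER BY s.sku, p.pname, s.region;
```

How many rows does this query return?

FULL OUTER JOIN keeps every row from both sides; unmatched rows get NULL for the other side's columns.
Matching on p.sku < s.sku. A NULL in a compared column never satisfies the condition.
Matched pairs: 37; unmatched p rows kept: 2; unmatched s rows kept: 0.
Total: 37 matched + 2 padded = 39 rows.

39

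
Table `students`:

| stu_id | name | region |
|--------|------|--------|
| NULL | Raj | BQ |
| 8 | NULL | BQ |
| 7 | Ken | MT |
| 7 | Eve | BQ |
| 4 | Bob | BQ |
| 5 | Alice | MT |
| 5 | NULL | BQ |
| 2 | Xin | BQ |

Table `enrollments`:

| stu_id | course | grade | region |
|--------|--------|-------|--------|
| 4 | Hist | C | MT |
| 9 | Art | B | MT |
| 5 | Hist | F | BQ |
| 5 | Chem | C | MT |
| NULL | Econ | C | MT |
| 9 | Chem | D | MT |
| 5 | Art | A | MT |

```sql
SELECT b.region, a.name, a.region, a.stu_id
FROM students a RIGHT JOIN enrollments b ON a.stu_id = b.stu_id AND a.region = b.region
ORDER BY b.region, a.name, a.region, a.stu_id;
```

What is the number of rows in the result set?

RIGHT JOIN keeps every row from `enrollments`; unmatched rows get NULL for `students`'s columns.
Matching on a.stu_id = b.stu_id AND a.region = b.region. A NULL in a compared column never satisfies the condition.
Matched pairs: 3; unmatched b rows kept: 4.
Total: 3 matched + 4 padded = 7 rows.

7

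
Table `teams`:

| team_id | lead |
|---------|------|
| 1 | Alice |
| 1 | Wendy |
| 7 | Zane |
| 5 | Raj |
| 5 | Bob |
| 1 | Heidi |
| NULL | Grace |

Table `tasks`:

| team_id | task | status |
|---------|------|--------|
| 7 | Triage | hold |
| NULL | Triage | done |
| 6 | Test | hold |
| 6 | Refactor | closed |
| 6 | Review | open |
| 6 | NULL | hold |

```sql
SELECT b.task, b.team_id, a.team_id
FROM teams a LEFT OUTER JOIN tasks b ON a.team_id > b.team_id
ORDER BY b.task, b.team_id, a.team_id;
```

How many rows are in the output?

10

LEFT JOIN keeps every row from `teams`; unmatched rows get NULL for `tasks`'s columns.
Matching on a.team_id > b.team_id. A NULL in a compared column never satisfies the condition.
- team_id=1: no b row matches, row kept with b columns NULL.
- team_id=1: no b row matches, row kept with b columns NULL.
- team_id=7: 4 matching b row(s), so 4 row(s) emitted.
- team_id=5: no b row matches, row kept with b columns NULL.
- team_id=5: no b row matches, row kept with b columns NULL.
- team_id=1: no b row matches, row kept with b columns NULL.
- team_id=NULL: no b row matches, row kept with b columns NULL.
Total: 4 matched + 6 padded = 10 rows.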